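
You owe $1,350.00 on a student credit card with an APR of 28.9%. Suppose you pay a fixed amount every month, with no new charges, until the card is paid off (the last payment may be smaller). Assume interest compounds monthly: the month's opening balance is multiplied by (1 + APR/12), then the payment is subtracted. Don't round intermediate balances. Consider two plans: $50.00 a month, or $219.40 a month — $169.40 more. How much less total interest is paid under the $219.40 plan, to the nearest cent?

Monthly rate r = 28.9%/12 = 2.40833% = 0.0240833.
At $50.00/mo: n = ⌈−ln(1 − rB₀/P)/ln(1+r)⌉ = 45 payments (last $7.28); total interest = total paid − $1,350.00 = $857.28.
At $219.40/mo: 7 payments (last $162.78); total interest $129.18.
Interest saved = $857.28 − $129.18 = $728.10.

$728.10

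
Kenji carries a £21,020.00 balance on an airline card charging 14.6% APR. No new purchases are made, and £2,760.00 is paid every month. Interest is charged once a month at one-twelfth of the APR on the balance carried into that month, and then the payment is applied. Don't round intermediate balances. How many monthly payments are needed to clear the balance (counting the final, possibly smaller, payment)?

Monthly rate r = 14.6%/12 = 1.21667% = 0.0121667.
Recurrence: B ← B·(1+r) − £2,760.00.
Month 1: interest £255.74; balance after payment £18,515.74.
Month 2: interest £225.27; balance after payment £15,981.02.
Closed form: n = −ln(1 − rB₀/P)/ln(1+r) = −ln(0.90734)/ln(1.01217) ≈ 8.041, so the balance reaches zero during payment 9.

9 payments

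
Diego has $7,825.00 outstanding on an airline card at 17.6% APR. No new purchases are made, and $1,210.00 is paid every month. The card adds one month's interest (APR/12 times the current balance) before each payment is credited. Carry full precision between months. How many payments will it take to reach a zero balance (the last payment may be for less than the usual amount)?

7 months

Monthly rate r = 17.6%/12 = 1.46667% = 0.0146667.
Recurrence: B ← B·(1+r) − $1,210.00.
Month 1: interest $114.77; balance after payment $6,729.77.
Month 2: interest $98.70; balance after payment $5,618.47.
Closed form: n = −ln(1 − rB₀/P)/ln(1+r) = −ln(0.90515)/ln(1.01467) ≈ 6.844, so the balance reaches zero during payment 7.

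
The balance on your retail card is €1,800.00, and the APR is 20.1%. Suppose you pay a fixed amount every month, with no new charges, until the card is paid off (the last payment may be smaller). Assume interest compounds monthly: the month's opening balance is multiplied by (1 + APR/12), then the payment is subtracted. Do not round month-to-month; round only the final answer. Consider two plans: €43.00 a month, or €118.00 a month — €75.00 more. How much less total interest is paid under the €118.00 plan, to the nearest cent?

Monthly rate r = 20.1%/12 = 1.675% = 0.01675.
At €43.00/mo: n = ⌈−ln(1 − rB₀/P)/ln(1+r)⌉ = 73 payments (last €30.74); total interest = total paid − €1,800.00 = €1,326.74.
At €118.00/mo: 18 payments (last €90.13); total interest €296.13.
Interest saved = €1,326.74 − €296.13 = €1,030.61.

€1,030.61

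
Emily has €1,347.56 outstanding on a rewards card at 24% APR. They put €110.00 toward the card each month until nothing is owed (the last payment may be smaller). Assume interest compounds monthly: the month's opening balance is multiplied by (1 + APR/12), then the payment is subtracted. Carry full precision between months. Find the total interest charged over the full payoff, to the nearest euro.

€214

Monthly rate r = 24%/12 = 2% = 0.02.
Payoff takes n = ⌈−ln(1 − rB₀/P)/ln(1+r)⌉ = ⌈14.193⌉ = 15 payments; the last is €21.36.
Total paid = 14·€110.00 + €21.36 = €1,561.36.
Total interest = total paid − principal = €1,561.36 − €1,347.56 = €213.80.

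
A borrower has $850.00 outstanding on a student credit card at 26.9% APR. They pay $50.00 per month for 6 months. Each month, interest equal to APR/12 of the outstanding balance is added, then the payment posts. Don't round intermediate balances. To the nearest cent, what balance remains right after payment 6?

Monthly rate r = 26.9%/12 = 2.24167% = 0.0224167.
Each month: B ← B·(1+r) − $50.00.
Month 1: interest $19.05; balance after payment $819.05.
Month 2: interest $18.36; balance after payment $787.41.
Month 3: interest $17.65; balance after payment $755.07.
Month 4: interest $16.93; balance after payment $721.99.
Month 5: interest $16.18; balance after payment $688.18.
Month 6: interest $15.43; balance after payment $653.60.

$653.60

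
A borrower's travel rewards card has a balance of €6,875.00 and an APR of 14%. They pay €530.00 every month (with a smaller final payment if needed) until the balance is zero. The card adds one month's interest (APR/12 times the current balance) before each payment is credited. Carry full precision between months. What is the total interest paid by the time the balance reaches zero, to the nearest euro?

€623

Monthly rate r = 14%/12 = 1.16667% = 0.0116667.
Payoff takes n = ⌈−ln(1 − rB₀/P)/ln(1+r)⌉ = ⌈14.147⌉ = 15 payments; the last is €78.27.
Total paid = 14·€530.00 + €78.27 = €7,498.27.
Total interest = total paid − principal = €7,498.27 − €6,875.00 = €623.27.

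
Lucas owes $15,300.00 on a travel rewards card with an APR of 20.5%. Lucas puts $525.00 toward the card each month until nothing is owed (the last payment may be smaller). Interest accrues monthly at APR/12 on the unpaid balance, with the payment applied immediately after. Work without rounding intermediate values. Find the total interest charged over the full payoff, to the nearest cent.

Monthly rate r = 20.5%/12 = 1.70833% = 0.0170833.
Payoff takes n = ⌈−ln(1 − rB₀/P)/ln(1+r)⌉ = ⌈40.668⌉ = 41 payments; the last is $351.47.
Total paid = 40·$525.00 + $351.47 = $21,351.47.
Total interest = total paid − principal = $21,351.47 − $15,300.00 = $6,051.47.

$6,051.47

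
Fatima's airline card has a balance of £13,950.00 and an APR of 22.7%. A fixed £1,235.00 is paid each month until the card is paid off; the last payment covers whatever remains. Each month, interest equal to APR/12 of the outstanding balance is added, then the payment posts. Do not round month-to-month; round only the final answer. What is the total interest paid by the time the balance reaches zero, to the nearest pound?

Monthly rate r = 22.7%/12 = 1.89167% = 0.0189167.
Payoff takes n = ⌈−ln(1 − rB₀/P)/ln(1+r)⌉ = ⌈12.827⌉ = 13 payments; the last is £1,023.41.
Total paid = 12·£1,235.00 + £1,023.41 = £15,843.41.
Total interest = total paid − principal = £15,843.41 − £13,950.00 = £1,893.41.

£1,893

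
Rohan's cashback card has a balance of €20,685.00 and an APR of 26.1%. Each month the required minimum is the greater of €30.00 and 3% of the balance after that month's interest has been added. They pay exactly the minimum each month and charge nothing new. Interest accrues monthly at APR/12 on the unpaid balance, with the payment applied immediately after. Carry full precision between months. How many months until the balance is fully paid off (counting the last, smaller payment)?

399 months

Monthly rate r = 26.1%/12 = 2.175% = 0.02175.
While 3% of the post-interest balance exceeds €30.00, each month B ← (B·(1+r))·(1 − 0.03), i.e. B shrinks by the factor (1+r)·0.97 = 0.9911.
This holds for months 1–342. Entering month 343 the balance is €971.53; 3% of the post-interest balance is now below €30.00, so the flat €30.00 minimum applies from here.
From month 343 a fixed €30.00 at rate r clears €971.53 in 57 more payments. Total: 342 + 57 = 399 months.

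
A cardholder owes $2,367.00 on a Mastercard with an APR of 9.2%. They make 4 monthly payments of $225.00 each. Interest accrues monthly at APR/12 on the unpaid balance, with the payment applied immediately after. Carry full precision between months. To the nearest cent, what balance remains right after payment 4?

$1,530.02

Monthly rate r = 9.2%/12 = 0.766667% = 0.00766667.
Each month: B ← B·(1+r) − $225.00.
Month 1: interest $18.15; balance after payment $2,160.15.
Month 2: interest $16.56; balance after payment $1,951.71.
Month 3: interest $14.96; balance after payment $1,741.67.
Month 4: interest $13.35; balance after payment $1,530.02.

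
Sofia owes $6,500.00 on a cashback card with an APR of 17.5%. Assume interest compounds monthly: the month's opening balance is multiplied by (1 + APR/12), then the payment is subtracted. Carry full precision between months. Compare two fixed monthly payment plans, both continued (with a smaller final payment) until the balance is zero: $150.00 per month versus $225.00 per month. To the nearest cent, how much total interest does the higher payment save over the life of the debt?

Monthly rate r = 17.5%/12 = 1.45833% = 0.0145833.
At $150.00/mo: n = ⌈−ln(1 − rB₀/P)/ln(1+r)⌉ = 70 payments (last $5.61); total interest = total paid − $6,500.00 = $3,855.61.
At $225.00/mo: 38 payments (last $175.55); total interest $2,000.55.
Interest saved = $3,855.61 − $2,000.55 = $1,855.06.

$1,855.06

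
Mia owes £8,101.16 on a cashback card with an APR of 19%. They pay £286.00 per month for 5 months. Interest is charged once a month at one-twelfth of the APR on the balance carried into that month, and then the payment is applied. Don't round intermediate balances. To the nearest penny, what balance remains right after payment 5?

£7,287.13

Monthly rate r = 19%/12 = 1.58333% = 0.0158333.
Each month: B ← B·(1+r) − £286.00.
Month 1: interest £128.27; balance after payment £7,943.43.
Month 2: interest £125.77; balance after payment £7,783.20.
Month 3: interest £123.23; balance after payment £7,620.43.
Month 4: interest £120.66; balance after payment £7,455.09.
Month 5: interest £118.04; balance after payment £7,287.13.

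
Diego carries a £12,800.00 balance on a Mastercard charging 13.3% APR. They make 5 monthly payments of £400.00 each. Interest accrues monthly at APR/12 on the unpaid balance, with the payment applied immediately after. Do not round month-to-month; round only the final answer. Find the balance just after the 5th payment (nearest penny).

Monthly rate r = 13.3%/12 = 1.10833% = 0.0110833.
Each month: B ← B·(1+r) − £400.00.
Month 1: interest £141.87; balance after payment £12,541.87.
Month 2: interest £139.01; balance after payment £12,280.87.
Month 3: interest £136.11; balance after payment £12,016.99.
Month 4: interest £133.19; balance after payment £11,750.17.
Month 5: interest £130.23; balance after payment £11,480.40.

£11,480.40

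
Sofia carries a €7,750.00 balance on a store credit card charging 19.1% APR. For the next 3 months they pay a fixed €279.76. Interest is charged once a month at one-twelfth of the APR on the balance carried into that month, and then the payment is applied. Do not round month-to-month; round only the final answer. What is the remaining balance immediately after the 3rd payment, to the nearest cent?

€7,273.27

Monthly rate r = 19.1%/12 = 1.59167% = 0.0159167.
Each month: B ← B·(1+r) − €279.76.
Month 1: interest €123.35; balance after payment €7,593.59.
Month 2: interest €120.86; balance after payment €7,434.70.
Month 3: interest €118.34; balance after payment €7,273.27.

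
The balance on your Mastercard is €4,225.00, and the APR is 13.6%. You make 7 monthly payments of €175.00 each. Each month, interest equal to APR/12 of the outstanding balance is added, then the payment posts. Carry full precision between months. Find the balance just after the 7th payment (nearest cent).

€3,304.35

Monthly rate r = 13.6%/12 = 1.13333% = 0.0113333.
Each month: B ← B·(1+r) − €175.00.
Month 1: interest €47.88; balance after payment €4,097.88.
Month 2: interest €46.44; balance after payment €3,969.33.
Month 3: interest €44.99; balance after payment €3,839.31.
Month 4: interest €43.51; balance after payment €3,707.82.
Month 5: interest €42.02; balance after payment €3,574.85.
Month 6: interest €40.51; balance after payment €3,440.36.
Month 7: interest €38.99; balance after payment €3,304.35.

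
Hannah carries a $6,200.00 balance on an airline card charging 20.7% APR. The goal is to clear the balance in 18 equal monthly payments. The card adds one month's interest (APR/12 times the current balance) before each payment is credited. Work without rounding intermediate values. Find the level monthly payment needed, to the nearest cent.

$403.62

Monthly rate r = 20.7%/12 = 1.725% = 0.01725.
Level-payment amortization: P = B₀·r / (1 − (1+r)^(−n)) = 6200.00·0.01725 / (1 − 1.01725^(−18)).
Denominator 1 − (1+r)^(−18) = 0.264976158.
P = 106.95 / 0.264976158 ≈ 403.62.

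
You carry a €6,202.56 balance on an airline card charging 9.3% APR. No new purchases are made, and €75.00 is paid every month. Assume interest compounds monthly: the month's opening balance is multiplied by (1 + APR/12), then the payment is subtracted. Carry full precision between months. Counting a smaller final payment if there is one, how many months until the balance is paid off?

Monthly rate r = 9.3%/12 = 0.775% = 0.00775.
Recurrence: B ← B·(1+r) − €75.00.
Month 1: interest €48.07; balance after payment €6,175.63.
Month 2: interest €47.86; balance after payment €6,148.49.
Closed form: n = −ln(1 − rB₀/P)/ln(1+r) = −ln(0.35907)/ln(1.00775) ≈ 132.672, so the balance reaches zero during payment 133.

133 payments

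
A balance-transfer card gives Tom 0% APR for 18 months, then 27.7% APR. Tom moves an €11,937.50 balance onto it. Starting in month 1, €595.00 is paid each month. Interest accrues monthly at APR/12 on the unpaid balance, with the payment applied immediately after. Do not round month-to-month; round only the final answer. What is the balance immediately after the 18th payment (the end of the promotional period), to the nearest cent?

Promo months 1–18 at r₀ = 0%/12 = 0; months 19+ at r₁ = 27.7%/12 = 0.0230833.
After month 18 (no interest yet): B = €11,937.50 − 18·€595.00 = €1,227.50.

€1,227.50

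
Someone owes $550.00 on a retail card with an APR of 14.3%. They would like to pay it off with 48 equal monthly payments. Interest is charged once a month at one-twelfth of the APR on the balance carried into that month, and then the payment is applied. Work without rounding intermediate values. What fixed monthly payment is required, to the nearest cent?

Monthly rate r = 14.3%/12 = 1.19167% = 0.0119167.
Level-payment amortization: P = B₀·r / (1 − (1+r)^(−n)) = 550.00·0.0119167 / (1 − 1.01192^(−48)).
Denominator 1 − (1+r)^(−48) = 0.433692844.
P = 6.55417 / 0.433692844 ≈ 15.11.

$15.11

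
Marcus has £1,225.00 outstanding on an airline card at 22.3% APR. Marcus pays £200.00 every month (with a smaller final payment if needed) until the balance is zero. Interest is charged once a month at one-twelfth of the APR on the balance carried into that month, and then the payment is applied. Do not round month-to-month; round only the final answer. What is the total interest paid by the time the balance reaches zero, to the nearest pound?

£88

Monthly rate r = 22.3%/12 = 1.85833% = 0.0185833.
Payoff takes n = ⌈−ln(1 − rB₀/P)/ln(1+r)⌉ = ⌈6.563⌉ = 7 payments; the last is £113.00.
Total paid = 6·£200.00 + £113.00 = £1,313.00.
Total interest = total paid − principal = £1,313.00 − £1,225.00 = £88.00.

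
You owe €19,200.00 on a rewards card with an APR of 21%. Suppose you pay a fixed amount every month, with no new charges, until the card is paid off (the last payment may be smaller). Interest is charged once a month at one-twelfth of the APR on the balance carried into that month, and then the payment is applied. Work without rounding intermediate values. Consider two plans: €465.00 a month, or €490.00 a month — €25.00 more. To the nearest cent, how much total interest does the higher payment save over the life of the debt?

€1,675.84

Monthly rate r = 21%/12 = 1.75% = 0.0175.
At €465.00/mo: n = ⌈−ln(1 − rB₀/P)/ln(1+r)⌉ = 74 payments (last €423.14); total interest = total paid − €19,200.00 = €15,168.14.
At €490.00/mo: 67 payments (last €352.30); total interest €13,492.30.
Interest saved = €15,168.14 − €13,492.30 = €1,675.84.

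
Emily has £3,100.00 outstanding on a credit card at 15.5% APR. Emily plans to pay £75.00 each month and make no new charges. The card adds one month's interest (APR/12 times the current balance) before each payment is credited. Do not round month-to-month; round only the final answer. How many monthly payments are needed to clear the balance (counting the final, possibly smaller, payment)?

Monthly rate r = 15.5%/12 = 1.29167% = 0.0129167.
Recurrence: B ← B·(1+r) − £75.00.
Month 1: interest £40.04; balance after payment £3,065.04.
Month 2: interest £39.59; balance after payment £3,029.63.
Closed form: n = −ln(1 − rB₀/P)/ln(1+r) = −ln(0.46611)/ln(1.01292) ≈ 59.477, so the balance reaches zero during payment 60.

60 months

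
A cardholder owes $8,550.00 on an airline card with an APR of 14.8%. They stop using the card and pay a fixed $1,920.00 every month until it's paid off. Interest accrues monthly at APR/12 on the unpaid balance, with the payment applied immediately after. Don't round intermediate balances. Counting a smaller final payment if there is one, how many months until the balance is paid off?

5 months

Monthly rate r = 14.8%/12 = 1.23333% = 0.0123333.
Recurrence: B ← B·(1+r) − $1,920.00.
Month 1: interest $105.45; balance after payment $6,735.45.
Month 2: interest $83.07; balance after payment $4,898.52.
Month 3: interest $60.42; balance after payment $3,038.94.
Month 4: interest $37.48; balance after payment $1,156.42.
Month 5: interest $14.26; balance after payment $0.00.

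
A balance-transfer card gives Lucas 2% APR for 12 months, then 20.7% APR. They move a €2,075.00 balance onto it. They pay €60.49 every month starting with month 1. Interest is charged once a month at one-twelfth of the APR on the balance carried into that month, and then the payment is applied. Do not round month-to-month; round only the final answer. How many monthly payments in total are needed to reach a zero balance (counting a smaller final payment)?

42 payments

Promo months 1–12 at r₀ = 2%/12 = 0.00166667; months 13+ at r₁ = 20.7%/12 = 0.01725.
After month 12: iterate B ← B·(1+r₀) − €60.49 for 12 months → €1,384.31.
Then at r₁ with €60.49/mo: n₂ = −ln(1 − r₁·B/P)/ln(1+r₁) ≈ 29.36 → 30 more payments.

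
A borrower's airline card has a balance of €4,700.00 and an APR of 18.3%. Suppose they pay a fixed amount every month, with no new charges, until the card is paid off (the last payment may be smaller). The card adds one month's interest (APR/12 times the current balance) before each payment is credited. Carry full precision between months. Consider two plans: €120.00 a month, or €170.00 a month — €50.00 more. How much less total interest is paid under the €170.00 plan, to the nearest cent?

Monthly rate r = 18.3%/12 = 1.525% = 0.01525.
At €120.00/mo: n = ⌈−ln(1 − rB₀/P)/ln(1+r)⌉ = 61 payments (last €11.57); total interest = total paid − €4,700.00 = €2,511.57.
At €170.00/mo: 37 payments (last €30.11); total interest €1,450.11.
Interest saved = €2,511.57 − €1,450.11 = €1,061.46.

€1,061.46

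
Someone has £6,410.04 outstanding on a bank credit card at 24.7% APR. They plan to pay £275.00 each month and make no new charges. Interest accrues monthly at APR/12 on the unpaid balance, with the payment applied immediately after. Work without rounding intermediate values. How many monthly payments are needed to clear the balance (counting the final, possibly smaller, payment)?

Monthly rate r = 24.7%/12 = 2.05833% = 0.0205833.
Recurrence: B ← B·(1+r) − £275.00.
Month 1: interest £131.94; balance after payment £6,266.98.
Month 2: interest £129.00; balance after payment £6,120.98.
Closed form: n = −ln(1 − rB₀/P)/ln(1+r) = −ln(0.52022)/ln(1.02058) ≈ 32.075, so the balance reaches zero during payment 33.

33 payments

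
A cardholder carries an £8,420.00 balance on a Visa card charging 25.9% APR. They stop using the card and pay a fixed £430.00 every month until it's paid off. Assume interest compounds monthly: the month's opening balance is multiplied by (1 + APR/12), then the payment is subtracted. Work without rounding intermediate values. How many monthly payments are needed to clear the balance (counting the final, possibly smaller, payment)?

26 payments

Monthly rate r = 25.9%/12 = 2.15833% = 0.0215833.
Recurrence: B ← B·(1+r) − £430.00.
Month 1: interest £181.73; balance after payment £8,171.73.
Month 2: interest £176.37; balance after payment £7,918.10.
Closed form: n = −ln(1 − rB₀/P)/ln(1+r) = −ln(0.57737)/ln(1.02158) ≈ 25.723, so the balance reaches zero during payment 26.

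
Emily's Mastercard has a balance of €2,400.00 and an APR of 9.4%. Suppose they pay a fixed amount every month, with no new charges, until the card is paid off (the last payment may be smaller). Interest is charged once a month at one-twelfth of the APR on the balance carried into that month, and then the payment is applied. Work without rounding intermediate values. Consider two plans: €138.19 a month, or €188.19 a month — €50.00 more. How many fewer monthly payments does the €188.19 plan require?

Monthly rate r = 9.4%/12 = 0.783333% = 0.00783333.
At €138.19/mo: n = ⌈−ln(1 − rB₀/P)/ln(1+r)⌉ = 19 payments (last €102.53); total interest = total paid − €2,400.00 = €189.95.
At €188.19/mo: 14 payments (last €92.12); total interest €138.59.
Payments saved = 19 − 14 = 5.

5 fewer payments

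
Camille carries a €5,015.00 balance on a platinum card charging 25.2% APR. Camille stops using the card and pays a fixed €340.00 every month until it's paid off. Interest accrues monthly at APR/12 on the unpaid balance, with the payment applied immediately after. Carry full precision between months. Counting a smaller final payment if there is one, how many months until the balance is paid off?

18 payments

Monthly rate r = 25.2%/12 = 2.1% = 0.021.
Recurrence: B ← B·(1+r) − €340.00.
Month 1: interest €105.31; balance after payment €4,780.31.
Month 2: interest €100.39; balance after payment €4,540.70.
Closed form: n = −ln(1 − rB₀/P)/ln(1+r) = −ln(0.69025)/ln(1.021) ≈ 17.837, so the balance reaches zero during payment 18.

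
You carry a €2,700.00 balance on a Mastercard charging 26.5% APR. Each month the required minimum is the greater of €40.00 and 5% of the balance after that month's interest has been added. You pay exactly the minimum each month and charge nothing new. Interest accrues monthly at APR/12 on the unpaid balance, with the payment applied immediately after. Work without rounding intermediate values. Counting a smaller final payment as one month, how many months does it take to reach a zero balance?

Monthly rate r = 26.5%/12 = 2.20833% = 0.0220833.
While 5% of the post-interest balance exceeds €40.00, each month B ← (B·(1+r))·(1 − 0.05), i.e. B shrinks by the factor (1+r)·0.95 = 0.97098.
This holds for months 1–43. Entering month 44 the balance is €761.01; 5% of the post-interest balance is now below €40.00, so the flat €40.00 minimum applies from here.
From month 44 a fixed €40.00 at rate r clears €761.01 in 25 more payments. Total: 43 + 25 = 68 months.

68 months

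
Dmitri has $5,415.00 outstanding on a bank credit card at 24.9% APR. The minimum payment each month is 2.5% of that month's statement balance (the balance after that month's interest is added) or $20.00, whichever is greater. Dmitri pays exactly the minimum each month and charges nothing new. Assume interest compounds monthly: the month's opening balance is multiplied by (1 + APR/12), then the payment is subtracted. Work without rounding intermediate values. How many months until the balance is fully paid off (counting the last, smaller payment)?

487 months

Monthly rate r = 24.9%/12 = 2.075% = 0.02075.
While 2.5% of the post-interest balance exceeds $20.00, each month B ← (B·(1+r))·(1 − 0.025), i.e. B shrinks by the factor (1+r)·0.975 = 0.99523.
This holds for months 1–405. Entering month 406 the balance is $781.30; 2.5% of the post-interest balance is now below $20.00, so the flat $20.00 minimum applies from here.
From month 406 a fixed $20.00 at rate r clears $781.30 in 82 more payments. Total: 405 + 82 = 487 months.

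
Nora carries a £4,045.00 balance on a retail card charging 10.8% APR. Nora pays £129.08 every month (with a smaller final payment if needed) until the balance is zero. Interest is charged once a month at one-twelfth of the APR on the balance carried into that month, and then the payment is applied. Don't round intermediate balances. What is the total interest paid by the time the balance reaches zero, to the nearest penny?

£728.42

Monthly rate r = 10.8%/12 = 0.9% = 0.009.
Payoff takes n = ⌈−ln(1 − rB₀/P)/ln(1+r)⌉ = ⌈36.980⌉ = 37 payments; the last is £126.54.
Total paid = 36·£129.08 + £126.54 = £4,773.42.
Total interest = total paid − principal = £4,773.42 − £4,045.00 = £728.42.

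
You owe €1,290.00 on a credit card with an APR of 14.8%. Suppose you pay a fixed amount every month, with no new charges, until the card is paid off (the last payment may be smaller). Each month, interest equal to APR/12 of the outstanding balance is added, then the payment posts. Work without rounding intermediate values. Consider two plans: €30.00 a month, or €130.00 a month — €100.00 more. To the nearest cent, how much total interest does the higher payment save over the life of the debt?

Monthly rate r = 14.8%/12 = 1.23333% = 0.0123333.
At €30.00/mo: n = ⌈−ln(1 − rB₀/P)/ln(1+r)⌉ = 62 payments (last €19.62); total interest = total paid − €1,290.00 = €559.62.
At €130.00/mo: 11 payments (last €84.68); total interest €94.68.
Interest saved = €559.62 − €94.68 = €464.94.

€464.94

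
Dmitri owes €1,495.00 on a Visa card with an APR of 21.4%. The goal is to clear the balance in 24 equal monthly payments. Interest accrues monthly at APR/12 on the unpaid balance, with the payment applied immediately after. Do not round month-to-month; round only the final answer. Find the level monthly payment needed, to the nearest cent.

Monthly rate r = 21.4%/12 = 1.78333% = 0.0178333.
Level-payment amortization: P = B₀·r / (1 − (1+r)^(−n)) = 1495.00·0.0178333 / (1 − 1.01783^(−24)).
Denominator 1 − (1+r)^(−24) = 0.345725598.
P = 26.6608 / 0.345725598 ≈ 77.12.

€77.12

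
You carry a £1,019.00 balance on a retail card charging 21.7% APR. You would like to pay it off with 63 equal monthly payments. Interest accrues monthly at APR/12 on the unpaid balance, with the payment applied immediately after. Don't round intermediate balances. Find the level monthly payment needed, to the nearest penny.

Monthly rate r = 21.7%/12 = 1.80833% = 0.0180833.
Level-payment amortization: P = B₀·r / (1 − (1+r)^(−n)) = 1019.00·0.0180833 / (1 − 1.01808^(−63)).
Denominator 1 − (1+r)^(−63) = 0.676666766.
P = 18.4269 / 0.676666766 ≈ 27.23.

£27.23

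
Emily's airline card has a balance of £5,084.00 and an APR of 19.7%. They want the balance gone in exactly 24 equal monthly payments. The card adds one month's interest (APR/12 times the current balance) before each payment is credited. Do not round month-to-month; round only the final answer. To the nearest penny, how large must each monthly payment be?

Monthly rate r = 19.7%/12 = 1.64167% = 0.0164167.
Level-payment amortization: P = B₀·r / (1 − (1+r)^(−n)) = 5084.00·0.0164167 / (1 − 1.01642^(−24)).
Denominator 1 − (1+r)^(−24) = 0.323485151.
P = 83.4623 / 0.323485151 ≈ 258.01.

£258.01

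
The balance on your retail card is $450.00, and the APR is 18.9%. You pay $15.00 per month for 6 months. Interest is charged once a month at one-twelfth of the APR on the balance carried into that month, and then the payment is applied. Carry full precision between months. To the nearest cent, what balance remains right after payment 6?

$400.62

Monthly rate r = 18.9%/12 = 1.575% = 0.01575.
Each month: B ← B·(1+r) − $15.00.
Month 1: interest $7.09; balance after payment $442.09.
Month 2: interest $6.96; balance after payment $434.05.
Month 3: interest $6.84; balance after payment $425.89.
Month 4: interest $6.71; balance after payment $417.59.
Month 5: interest $6.58; balance after payment $409.17.
Month 6: interest $6.44; balance after payment $400.62.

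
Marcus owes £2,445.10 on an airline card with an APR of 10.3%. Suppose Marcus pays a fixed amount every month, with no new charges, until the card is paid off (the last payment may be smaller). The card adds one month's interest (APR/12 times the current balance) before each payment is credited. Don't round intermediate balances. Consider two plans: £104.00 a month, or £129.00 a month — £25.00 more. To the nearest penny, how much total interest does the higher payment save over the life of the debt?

Monthly rate r = 10.3%/12 = 0.858333% = 0.00858333.
At £104.00/mo: n = ⌈−ln(1 − rB₀/P)/ln(1+r)⌉ = 27 payments (last £38.81); total interest = total paid − £2,445.10 = £297.71.
At £129.00/mo: 21 payments (last £100.13); total interest £235.03.
Interest saved = £297.71 − £235.03 = £62.68.

£62.68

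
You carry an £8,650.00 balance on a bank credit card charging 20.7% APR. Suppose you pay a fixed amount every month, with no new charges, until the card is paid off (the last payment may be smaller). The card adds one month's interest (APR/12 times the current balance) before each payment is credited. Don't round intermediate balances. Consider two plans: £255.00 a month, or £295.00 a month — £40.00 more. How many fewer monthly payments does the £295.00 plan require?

Monthly rate r = 20.7%/12 = 1.725% = 0.01725.
At £255.00/mo: n = ⌈−ln(1 − rB₀/P)/ln(1+r)⌉ = 52 payments (last £113.60); total interest = total paid − £8,650.00 = £4,468.60.
At £295.00/mo: 42 payments (last £62.62); total interest £3,507.62.
Payments saved = 52 − 42 = 10.

10 fewer payments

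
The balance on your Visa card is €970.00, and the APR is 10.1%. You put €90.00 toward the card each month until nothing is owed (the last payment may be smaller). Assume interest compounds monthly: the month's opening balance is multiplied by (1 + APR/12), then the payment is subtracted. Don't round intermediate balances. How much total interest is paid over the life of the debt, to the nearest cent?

Monthly rate r = 10.1%/12 = 0.841667% = 0.00841667.
Payoff takes n = ⌈−ln(1 − rB₀/P)/ln(1+r)⌉ = ⌈11.346⌉ = 12 payments; the last is €31.21.
Total paid = 11·€90.00 + €31.21 = €1,021.21.
Total interest = total paid − principal = €1,021.21 − €970.00 = €51.21.

€51.21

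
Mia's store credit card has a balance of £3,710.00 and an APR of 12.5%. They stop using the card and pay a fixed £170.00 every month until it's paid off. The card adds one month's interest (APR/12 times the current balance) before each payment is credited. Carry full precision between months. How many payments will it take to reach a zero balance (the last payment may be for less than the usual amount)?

25 payments

Monthly rate r = 12.5%/12 = 1.04167% = 0.0104167.
Recurrence: B ← B·(1+r) − £170.00.
Month 1: interest £38.65; balance after payment £3,578.65.
Month 2: interest £37.28; balance after payment £3,445.92.
Closed form: n = −ln(1 − rB₀/P)/ln(1+r) = −ln(0.77267)/ln(1.01042) ≈ 24.887, so the balance reaches zero during payment 25.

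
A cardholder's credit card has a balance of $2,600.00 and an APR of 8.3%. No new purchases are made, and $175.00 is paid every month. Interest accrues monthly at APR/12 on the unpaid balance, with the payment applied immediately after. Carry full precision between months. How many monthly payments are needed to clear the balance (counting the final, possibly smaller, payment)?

16 payments

Monthly rate r = 8.3%/12 = 0.691667% = 0.00691667.
Recurrence: B ← B·(1+r) − $175.00.
Month 1: interest $17.98; balance after payment $2,442.98.
Month 2: interest $16.90; balance after payment $2,284.88.
Closed form: n = −ln(1 − rB₀/P)/ln(1+r) = −ln(0.89724)/ln(1.00692) ≈ 15.731, so the balance reaches zero during payment 16.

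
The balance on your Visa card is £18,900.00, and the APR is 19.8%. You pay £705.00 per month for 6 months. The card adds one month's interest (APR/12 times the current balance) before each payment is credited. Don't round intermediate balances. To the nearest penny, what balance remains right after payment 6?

£16,441.63

Monthly rate r = 19.8%/12 = 1.65% = 0.0165.
Each month: B ← B·(1+r) − £705.00.
Month 1: interest £311.85; balance after payment £18,506.85.
Month 2: interest £305.36; balance after payment £18,107.21.
Month 3: interest £298.77; balance after payment £17,700.98.
Month 4: interest £292.07; balance after payment £17,288.05.
Month 5: interest £285.25; balance after payment £16,868.30.
Month 6: interest £278.33; balance after payment £16,441.63.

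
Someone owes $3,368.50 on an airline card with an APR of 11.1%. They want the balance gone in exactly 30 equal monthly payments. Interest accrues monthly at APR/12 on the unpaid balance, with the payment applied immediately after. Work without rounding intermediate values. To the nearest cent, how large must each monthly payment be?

$129.10

Monthly rate r = 11.1%/12 = 0.925% = 0.00925.
Level-payment amortization: P = B₀·r / (1 − (1+r)^(−n)) = 3368.50·0.00925 / (1 − 1.00925^(−30)).
Denominator 1 − (1+r)^(−30) = 0.241357345.
P = 31.1586 / 0.241357345 ≈ 129.10.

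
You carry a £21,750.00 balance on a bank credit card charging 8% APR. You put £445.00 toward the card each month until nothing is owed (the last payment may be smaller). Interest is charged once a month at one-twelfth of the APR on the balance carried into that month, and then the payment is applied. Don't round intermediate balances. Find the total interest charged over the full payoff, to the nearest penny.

£4,656.94

Monthly rate r = 8%/12 = 0.666667% = 0.00666667.
Payoff takes n = ⌈−ln(1 − rB₀/P)/ln(1+r)⌉ = ⌈59.341⌉ = 60 payments; the last is £151.94.
Total paid = 59·£445.00 + £151.94 = £26,406.94.
Total interest = total paid − principal = £26,406.94 − £21,750.00 = £4,656.94.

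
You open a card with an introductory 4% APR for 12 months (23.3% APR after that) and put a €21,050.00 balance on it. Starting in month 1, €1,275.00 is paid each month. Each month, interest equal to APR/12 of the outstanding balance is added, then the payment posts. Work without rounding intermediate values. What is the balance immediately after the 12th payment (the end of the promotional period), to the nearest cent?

€6,323.97

Promo months 1–12 at r₀ = 4%/12 = 0.00333333; months 13+ at r₁ = 23.3%/12 = 0.0194167.
After month 12: iterate B ← B·(1+r₀) − €1,275.00 for 12 months → €6,323.97.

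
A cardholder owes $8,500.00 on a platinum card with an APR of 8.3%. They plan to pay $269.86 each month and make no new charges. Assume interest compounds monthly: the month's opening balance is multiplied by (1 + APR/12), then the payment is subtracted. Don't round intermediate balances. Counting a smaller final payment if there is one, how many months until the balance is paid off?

Monthly rate r = 8.3%/12 = 0.691667% = 0.00691667.
Recurrence: B ← B·(1+r) − $269.86.
Month 1: interest $58.79; balance after payment $8,288.93.
Month 2: interest $57.33; balance after payment $8,076.40.
Closed form: n = −ln(1 − rB₀/P)/ln(1+r) = −ln(0.78214)/ln(1.00692) ≈ 35.649, so the balance reaches zero during payment 36.

36 payments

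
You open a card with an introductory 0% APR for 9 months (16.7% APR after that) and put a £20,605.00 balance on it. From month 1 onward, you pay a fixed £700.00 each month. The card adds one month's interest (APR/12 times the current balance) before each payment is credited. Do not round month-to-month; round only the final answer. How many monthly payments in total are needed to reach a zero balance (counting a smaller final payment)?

Promo months 1–9 at r₀ = 0%/12 = 0; months 10+ at r₁ = 16.7%/12 = 0.0139167.
After month 9 (no interest yet): B = £20,605.00 − 9·£700.00 = £14,305.00.
Then at r₁ with £700.00/mo: n₂ = −ln(1 − r₁·B/P)/ln(1+r₁) ≈ 24.21 → 25 more payments.

34 months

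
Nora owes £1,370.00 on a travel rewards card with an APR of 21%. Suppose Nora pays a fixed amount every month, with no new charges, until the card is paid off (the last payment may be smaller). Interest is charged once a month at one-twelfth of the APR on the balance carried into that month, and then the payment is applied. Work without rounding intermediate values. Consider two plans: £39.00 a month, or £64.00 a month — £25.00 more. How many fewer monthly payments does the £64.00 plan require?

27 fewer payments

Monthly rate r = 21%/12 = 1.75% = 0.0175.
At £39.00/mo: n = ⌈−ln(1 − rB₀/P)/ln(1+r)⌉ = 55 payments (last £38.27); total interest = total paid − £1,370.00 = £774.27.
At £64.00/mo: 28 payments (last £3.59); total interest £361.59.
Payments saved = 55 − 28 = 27.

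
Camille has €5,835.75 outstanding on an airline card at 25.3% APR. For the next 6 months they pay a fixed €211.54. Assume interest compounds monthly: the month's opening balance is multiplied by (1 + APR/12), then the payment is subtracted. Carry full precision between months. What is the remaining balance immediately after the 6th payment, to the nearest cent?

€5,275.94

Monthly rate r = 25.3%/12 = 2.10833% = 0.0210833.
Each month: B ← B·(1+r) − €211.54.
Month 1: interest €123.04; balance after payment €5,747.25.
Month 2: interest €121.17; balance after payment €5,656.88.
Month 3: interest €119.27; balance after payment €5,564.60.
Month 4: interest €117.32; balance after payment €5,470.38.
Month 5: interest €115.33; balance after payment €5,374.18.
Month 6: interest €113.31; balance after payment €5,275.94.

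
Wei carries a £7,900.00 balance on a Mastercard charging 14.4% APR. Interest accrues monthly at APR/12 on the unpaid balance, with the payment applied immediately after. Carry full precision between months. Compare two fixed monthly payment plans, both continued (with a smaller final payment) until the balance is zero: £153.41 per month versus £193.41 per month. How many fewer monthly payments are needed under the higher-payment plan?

Monthly rate r = 14.4%/12 = 1.2% = 0.012.
At £153.41/mo: n = ⌈−ln(1 − rB₀/P)/ln(1+r)⌉ = 81 payments (last £102.10); total interest = total paid − £7,900.00 = £4,474.90.
At £193.41/mo: 57 payments (last £91.73); total interest £3,022.69.
Payments saved = 81 − 57 = 24.

24 fewer payments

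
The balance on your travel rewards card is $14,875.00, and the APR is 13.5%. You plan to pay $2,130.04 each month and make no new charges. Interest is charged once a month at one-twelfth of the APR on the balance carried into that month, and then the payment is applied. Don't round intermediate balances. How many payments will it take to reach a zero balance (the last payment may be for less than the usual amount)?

8 months

Monthly rate r = 13.5%/12 = 1.125% = 0.01125.
Recurrence: B ← B·(1+r) − $2,130.04.
Month 1: interest $167.34; balance after payment $12,912.30.
Month 2: interest $145.26; balance after payment $10,927.53.
Closed form: n = −ln(1 − rB₀/P)/ln(1+r) = −ln(0.92144)/ln(1.01125) ≈ 7.314, so the balance reaches zero during payment 8.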